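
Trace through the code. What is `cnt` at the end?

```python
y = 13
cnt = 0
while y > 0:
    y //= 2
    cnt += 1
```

Let's trace through this code step by step.

Initialize: y = 13
Initialize: cnt = 0
Entering loop: while y > 0:

After execution: cnt = 4
4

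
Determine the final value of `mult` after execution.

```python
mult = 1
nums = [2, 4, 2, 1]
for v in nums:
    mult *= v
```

Let's trace through this code step by step.

Initialize: mult = 1
Initialize: nums = [2, 4, 2, 1]
Entering loop: for v in nums:

After execution: mult = 16
16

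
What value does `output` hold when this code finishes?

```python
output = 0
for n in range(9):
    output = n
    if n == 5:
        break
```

Let's trace through this code step by step.

Initialize: output = 0
Entering loop: for n in range(9):

After execution: output = 5
5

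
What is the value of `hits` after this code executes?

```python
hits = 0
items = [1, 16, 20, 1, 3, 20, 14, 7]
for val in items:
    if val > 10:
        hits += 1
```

Let's trace through this code step by step.

Initialize: hits = 0
Initialize: items = [1, 16, 20, 1, 3, 20, 14, 7]
Entering loop: for val in items:

After execution: hits = 4
4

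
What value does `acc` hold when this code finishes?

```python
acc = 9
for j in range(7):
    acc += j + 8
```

Let's trace through this code step by step.

Initialize: acc = 9
Entering loop: for j in range(7):

After execution: acc = 86
86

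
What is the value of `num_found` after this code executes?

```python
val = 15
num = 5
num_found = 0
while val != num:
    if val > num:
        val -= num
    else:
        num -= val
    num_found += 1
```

Let's trace through this code step by step.

Initialize: val = 15
Initialize: num = 5
Initialize: num_found = 0
Entering loop: while val != num:

After execution: num_found = 2
2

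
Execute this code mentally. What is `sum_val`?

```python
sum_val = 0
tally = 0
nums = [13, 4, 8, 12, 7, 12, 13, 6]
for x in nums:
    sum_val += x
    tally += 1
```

Let's trace through this code step by step.

Initialize: sum_val = 0
Initialize: tally = 0
Initialize: nums = [13, 4, 8, 12, 7, 12, 13, 6]
Entering loop: for x in nums:

After execution: sum_val = 75
75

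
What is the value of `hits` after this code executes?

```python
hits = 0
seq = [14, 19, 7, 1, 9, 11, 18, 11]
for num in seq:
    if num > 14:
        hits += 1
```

Let's trace through this code step by step.

Initialize: hits = 0
Initialize: seq = [14, 19, 7, 1, 9, 11, 18, 11]
Entering loop: for num in seq:

After execution: hits = 2
2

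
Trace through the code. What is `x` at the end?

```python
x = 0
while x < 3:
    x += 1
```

Let's trace through this code step by step.

Initialize: x = 0
Entering loop: while x < 3:

After execution: x = 3
3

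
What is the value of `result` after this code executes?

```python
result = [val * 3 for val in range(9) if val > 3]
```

Let's trace through this code step by step.

Initialize: result = [val * 3 for val in range(9) if val > 3]

After execution: result = [12, 15, 18, 21, 24]
[12, 15, 18, 21, 24]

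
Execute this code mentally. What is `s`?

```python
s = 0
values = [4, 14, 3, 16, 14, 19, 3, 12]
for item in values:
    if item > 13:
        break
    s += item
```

Let's trace through this code step by step.

Initialize: s = 0
Initialize: values = [4, 14, 3, 16, 14, 19, 3, 12]
Entering loop: for item in values:

After execution: s = 4
4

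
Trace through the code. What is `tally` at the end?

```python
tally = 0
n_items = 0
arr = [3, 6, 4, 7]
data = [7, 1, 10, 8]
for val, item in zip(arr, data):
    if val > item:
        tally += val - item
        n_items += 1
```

Let's trace through this code step by step.

Initialize: tally = 0
Initialize: n_items = 0
Initialize: arr = [3, 6, 4, 7]
Initialize: data = [7, 1, 10, 8]
Entering loop: for val, item in zip(arr, data):

After execution: tally = 5
5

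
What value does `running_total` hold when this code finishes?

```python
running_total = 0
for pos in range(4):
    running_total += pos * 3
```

Let's trace through this code step by step.

Initialize: running_total = 0
Entering loop: for pos in range(4):

After execution: running_total = 18
18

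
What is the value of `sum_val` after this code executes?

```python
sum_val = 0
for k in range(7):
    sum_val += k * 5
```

Let's trace through this code step by step.

Initialize: sum_val = 0
Entering loop: for k in range(7):

After execution: sum_val = 105
105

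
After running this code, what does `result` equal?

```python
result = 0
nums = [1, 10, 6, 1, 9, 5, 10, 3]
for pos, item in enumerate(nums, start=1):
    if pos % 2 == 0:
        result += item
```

Let's trace through this code step by step.

Initialize: result = 0
Initialize: nums = [1, 10, 6, 1, 9, 5, 10, 3]
Entering loop: for pos, item in enumerate(nums, start=1):

After execution: result = 19
19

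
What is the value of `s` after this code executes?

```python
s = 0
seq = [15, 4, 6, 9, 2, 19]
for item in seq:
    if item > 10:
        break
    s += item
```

Let's trace through this code step by step.

Initialize: s = 0
Initialize: seq = [15, 4, 6, 9, 2, 19]
Entering loop: for item in seq:

After execution: s = 0
0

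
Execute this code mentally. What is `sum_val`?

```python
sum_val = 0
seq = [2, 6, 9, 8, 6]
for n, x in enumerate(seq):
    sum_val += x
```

Let's trace through this code step by step.

Initialize: sum_val = 0
Initialize: seq = [2, 6, 9, 8, 6]
Entering loop: for n, x in enumerate(seq):

After execution: sum_val = 31
31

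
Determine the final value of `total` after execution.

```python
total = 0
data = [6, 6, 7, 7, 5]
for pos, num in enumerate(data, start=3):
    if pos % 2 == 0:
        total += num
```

Let's trace through this code step by step.

Initialize: total = 0
Initialize: data = [6, 6, 7, 7, 5]
Entering loop: for pos, num in enumerate(data, start=3):

After execution: total = 13
13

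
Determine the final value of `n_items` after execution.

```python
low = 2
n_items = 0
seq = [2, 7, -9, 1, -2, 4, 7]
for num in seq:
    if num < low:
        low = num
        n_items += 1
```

Let's trace through this code step by step.

Initialize: low = 2
Initialize: n_items = 0
Initialize: seq = [2, 7, -9, 1, -2, 4, 7]
Entering loop: for num in seq:

After execution: n_items = 1
1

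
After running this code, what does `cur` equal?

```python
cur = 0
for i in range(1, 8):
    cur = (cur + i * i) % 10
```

Let's trace through this code step by step.

Initialize: cur = 0
Entering loop: for i in range(1, 8):

After execution: cur = 0
0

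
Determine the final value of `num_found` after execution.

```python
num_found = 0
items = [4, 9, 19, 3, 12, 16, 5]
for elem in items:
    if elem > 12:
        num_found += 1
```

Let's trace through this code step by step.

Initialize: num_found = 0
Initialize: items = [4, 9, 19, 3, 12, 16, 5]
Entering loop: for elem in items:

After execution: num_found = 2
2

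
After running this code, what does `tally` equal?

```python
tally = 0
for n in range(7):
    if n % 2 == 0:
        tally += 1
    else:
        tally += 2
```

Let's trace through this code step by step.

Initialize: tally = 0
Entering loop: for n in range(7):

After execution: tally = 10
10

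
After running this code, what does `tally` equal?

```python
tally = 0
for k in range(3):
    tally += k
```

Let's trace through this code step by step.

Initialize: tally = 0
Entering loop: for k in range(3):

After execution: tally = 3
3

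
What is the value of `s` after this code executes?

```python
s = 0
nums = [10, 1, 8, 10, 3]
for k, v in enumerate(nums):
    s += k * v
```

Let's trace through this code step by step.

Initialize: s = 0
Initialize: nums = [10, 1, 8, 10, 3]
Entering loop: for k, v in enumerate(nums):

After execution: s = 59
59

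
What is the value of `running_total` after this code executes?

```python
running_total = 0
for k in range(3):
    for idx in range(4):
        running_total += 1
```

Let's trace through this code step by step.

Initialize: running_total = 0
Entering loop: for k in range(3):

After execution: running_total = 12
12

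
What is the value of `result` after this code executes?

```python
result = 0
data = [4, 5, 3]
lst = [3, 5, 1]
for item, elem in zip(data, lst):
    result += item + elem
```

Let's trace through this code step by step.

Initialize: result = 0
Initialize: data = [4, 5, 3]
Initialize: lst = [3, 5, 1]
Entering loop: for item, elem in zip(data, lst):

After execution: result = 21
21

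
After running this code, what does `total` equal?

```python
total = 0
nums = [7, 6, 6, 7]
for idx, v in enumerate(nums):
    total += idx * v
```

Let's trace through this code step by step.

Initialize: total = 0
Initialize: nums = [7, 6, 6, 7]
Entering loop: for idx, v in enumerate(nums):

After execution: total = 39
39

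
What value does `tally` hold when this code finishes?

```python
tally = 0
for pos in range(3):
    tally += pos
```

Let's trace through this code step by step.

Initialize: tally = 0
Entering loop: for pos in range(3):

After execution: tally = 3
3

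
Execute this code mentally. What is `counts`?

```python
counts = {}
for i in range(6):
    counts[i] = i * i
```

Let's trace through this code step by step.

Initialize: counts = {}
Entering loop: for i in range(6):

After execution: counts = {0: 0, 1: 1, 2: 4, 3: 9, 4: 16, 5: 25}
{0: 0, 1: 1, 2: 4, 3: 9, 4: 16, 5: 25}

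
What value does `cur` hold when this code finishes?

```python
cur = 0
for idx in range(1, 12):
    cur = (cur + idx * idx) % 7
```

Let's trace through this code step by step.

Initialize: cur = 0
Entering loop: for idx in range(1, 12):

After execution: cur = 2
2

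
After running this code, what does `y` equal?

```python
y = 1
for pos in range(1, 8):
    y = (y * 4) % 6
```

Let's trace through this code step by step.

Initialize: y = 1
Entering loop: for pos in range(1, 8):

After execution: y = 4
4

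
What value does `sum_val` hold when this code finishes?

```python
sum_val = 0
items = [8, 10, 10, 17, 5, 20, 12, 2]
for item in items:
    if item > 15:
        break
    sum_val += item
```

Let's trace through this code step by step.

Initialize: sum_val = 0
Initialize: items = [8, 10, 10, 17, 5, 20, 12, 2]
Entering loop: for item in items:

After execution: sum_val = 28
28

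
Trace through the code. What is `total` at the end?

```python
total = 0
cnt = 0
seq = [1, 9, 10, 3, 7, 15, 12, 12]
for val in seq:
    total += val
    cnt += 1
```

Let's trace through this code step by step.

Initialize: total = 0
Initialize: cnt = 0
Initialize: seq = [1, 9, 10, 3, 7, 15, 12, 12]
Entering loop: for val in seq:

After execution: total = 69
69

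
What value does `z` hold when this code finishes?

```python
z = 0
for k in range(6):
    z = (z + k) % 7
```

Let's trace through this code step by step.

Initialize: z = 0
Entering loop: for k in range(6):

After execution: z = 1
1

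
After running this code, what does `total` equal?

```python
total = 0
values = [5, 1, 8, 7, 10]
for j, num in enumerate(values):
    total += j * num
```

Let's trace through this code step by step.

Initialize: total = 0
Initialize: values = [5, 1, 8, 7, 10]
Entering loop: for j, num in enumerate(values):

After execution: total = 78
78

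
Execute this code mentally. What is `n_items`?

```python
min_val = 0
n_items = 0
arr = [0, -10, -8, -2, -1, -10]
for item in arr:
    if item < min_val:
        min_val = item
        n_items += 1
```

Let's trace through this code step by step.

Initialize: min_val = 0
Initialize: n_items = 0
Initialize: arr = [0, -10, -8, -2, -1, -10]
Entering loop: for item in arr:

After execution: n_items = 1
1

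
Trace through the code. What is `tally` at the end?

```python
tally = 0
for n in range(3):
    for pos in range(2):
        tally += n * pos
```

Let's trace through this code step by step.

Initialize: tally = 0
Entering loop: for n in range(3):

After execution: tally = 3
3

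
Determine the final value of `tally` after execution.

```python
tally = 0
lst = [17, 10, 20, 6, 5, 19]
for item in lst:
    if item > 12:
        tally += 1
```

Let's trace through this code step by step.

Initialize: tally = 0
Initialize: lst = [17, 10, 20, 6, 5, 19]
Entering loop: for item in lst:

After execution: tally = 3
3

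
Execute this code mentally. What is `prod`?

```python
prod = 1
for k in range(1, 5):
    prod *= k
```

Let's trace through this code step by step.

Initialize: prod = 1
Entering loop: for k in range(1, 5):

After execution: prod = 24
24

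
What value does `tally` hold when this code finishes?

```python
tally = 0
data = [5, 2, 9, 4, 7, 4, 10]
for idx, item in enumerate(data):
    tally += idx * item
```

Let's trace through this code step by step.

Initialize: tally = 0
Initialize: data = [5, 2, 9, 4, 7, 4, 10]
Entering loop: for idx, item in enumerate(data):

After execution: tally = 140
140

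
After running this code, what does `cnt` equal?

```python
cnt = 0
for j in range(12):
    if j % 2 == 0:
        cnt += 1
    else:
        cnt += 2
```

Let's trace through this code step by step.

Initialize: cnt = 0
Entering loop: for j in range(12):

After execution: cnt = 18
18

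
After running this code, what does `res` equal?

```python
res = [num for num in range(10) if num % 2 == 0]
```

Let's trace through this code step by step.

Initialize: res = [num for num in range(10) if num % 2 == 0]

After execution: res = [0, 2, 4, 6, 8]
[0, 2, 4, 6, 8]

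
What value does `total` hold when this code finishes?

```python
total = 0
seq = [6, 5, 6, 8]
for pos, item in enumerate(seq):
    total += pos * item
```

Let's trace through this code step by step.

Initialize: total = 0
Initialize: seq = [6, 5, 6, 8]
Entering loop: for pos, item in enumerate(seq):

After execution: total = 41
41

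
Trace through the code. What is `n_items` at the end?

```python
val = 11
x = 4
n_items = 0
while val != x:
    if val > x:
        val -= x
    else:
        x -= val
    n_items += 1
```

Let's trace through this code step by step.

Initialize: val = 11
Initialize: x = 4
Initialize: n_items = 0
Entering loop: while val != x:

After execution: n_items = 5
5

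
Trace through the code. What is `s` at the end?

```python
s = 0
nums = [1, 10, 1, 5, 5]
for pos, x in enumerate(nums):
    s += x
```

Let's trace through this code step by step.

Initialize: s = 0
Initialize: nums = [1, 10, 1, 5, 5]
Entering loop: for pos, x in enumerate(nums):

After execution: s = 22
22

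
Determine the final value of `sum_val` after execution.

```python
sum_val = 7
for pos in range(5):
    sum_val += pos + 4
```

Let's trace through this code step by step.

Initialize: sum_val = 7
Entering loop: for pos in range(5):

After execution: sum_val = 37
37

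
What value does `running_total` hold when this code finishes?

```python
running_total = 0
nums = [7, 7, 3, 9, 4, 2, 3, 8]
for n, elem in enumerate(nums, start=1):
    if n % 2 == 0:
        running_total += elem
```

Let's trace through this code step by step.

Initialize: running_total = 0
Initialize: nums = [7, 7, 3, 9, 4, 2, 3, 8]
Entering loop: for n, elem in enumerate(nums, start=1):

After execution: running_total = 26
26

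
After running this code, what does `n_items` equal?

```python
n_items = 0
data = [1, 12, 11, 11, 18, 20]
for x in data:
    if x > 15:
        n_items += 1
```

Let's trace through this code step by step.

Initialize: n_items = 0
Initialize: data = [1, 12, 11, 11, 18, 20]
Entering loop: for x in data:

After execution: n_items = 2
2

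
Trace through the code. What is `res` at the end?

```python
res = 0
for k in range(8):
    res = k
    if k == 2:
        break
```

Let's trace through this code step by step.

Initialize: res = 0
Entering loop: for k in range(8):

After execution: res = 2
2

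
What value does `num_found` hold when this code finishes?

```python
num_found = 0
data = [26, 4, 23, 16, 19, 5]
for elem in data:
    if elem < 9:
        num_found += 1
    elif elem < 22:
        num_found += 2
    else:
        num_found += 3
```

Let's trace through this code step by step.

Initialize: num_found = 0
Initialize: data = [26, 4, 23, 16, 19, 5]
Entering loop: for elem in data:

After execution: num_found = 12
12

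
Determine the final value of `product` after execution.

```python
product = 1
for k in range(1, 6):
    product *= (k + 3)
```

Let's trace through this code step by step.

Initialize: product = 1
Entering loop: for k in range(1, 6):

After execution: product = 6720
6720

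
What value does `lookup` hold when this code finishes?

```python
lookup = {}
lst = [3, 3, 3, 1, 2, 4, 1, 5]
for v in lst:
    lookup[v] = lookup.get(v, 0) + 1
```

Let's trace through this code step by step.

Initialize: lookup = {}
Initialize: lst = [3, 3, 3, 1, 2, 4, 1, 5]
Entering loop: for v in lst:

After execution: lookup = {3: 3, 1: 2, 2: 1, 4: 1, 5: 1}
{3: 3, 1: 2, 2: 1, 4: 1, 5: 1}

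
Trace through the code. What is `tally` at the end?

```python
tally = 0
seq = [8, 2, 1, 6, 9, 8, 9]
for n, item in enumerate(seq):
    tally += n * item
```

Let's trace through this code step by step.

Initialize: tally = 0
Initialize: seq = [8, 2, 1, 6, 9, 8, 9]
Entering loop: for n, item in enumerate(seq):

After execution: tally = 152
152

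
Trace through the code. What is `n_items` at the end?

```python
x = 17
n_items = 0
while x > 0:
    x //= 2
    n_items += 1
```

Let's trace through this code step by step.

Initialize: x = 17
Initialize: n_items = 0
Entering loop: while x > 0:

After execution: n_items = 5
5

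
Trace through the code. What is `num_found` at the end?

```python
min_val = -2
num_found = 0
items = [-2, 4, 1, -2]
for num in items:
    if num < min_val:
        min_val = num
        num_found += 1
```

Let's trace through this code step by step.

Initialize: min_val = -2
Initialize: num_found = 0
Initialize: items = [-2, 4, 1, -2]
Entering loop: for num in items:

After execution: num_found = 0
0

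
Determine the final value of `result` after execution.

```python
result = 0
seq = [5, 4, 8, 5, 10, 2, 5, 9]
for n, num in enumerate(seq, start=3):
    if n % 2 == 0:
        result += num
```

Let's trace through this code step by step.

Initialize: result = 0
Initialize: seq = [5, 4, 8, 5, 10, 2, 5, 9]
Entering loop: for n, num in enumerate(seq, start=3):

After execution: result = 20
20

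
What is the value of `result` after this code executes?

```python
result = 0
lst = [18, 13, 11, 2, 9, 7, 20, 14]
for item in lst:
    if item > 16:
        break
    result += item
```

Let's trace through this code step by step.

Initialize: result = 0
Initialize: lst = [18, 13, 11, 2, 9, 7, 20, 14]
Entering loop: for item in lst:

After execution: result = 0
0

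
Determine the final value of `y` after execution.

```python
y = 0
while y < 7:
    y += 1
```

Let's trace through this code step by step.

Initialize: y = 0
Entering loop: while y < 7:

After execution: y = 7
7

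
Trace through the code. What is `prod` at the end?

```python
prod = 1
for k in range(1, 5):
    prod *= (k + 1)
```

Let's trace through this code step by step.

Initialize: prod = 1
Entering loop: for k in range(1, 5):

After execution: prod = 120
120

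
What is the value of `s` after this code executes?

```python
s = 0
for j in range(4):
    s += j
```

Let's trace through this code step by step.

Initialize: s = 0
Entering loop: for j in range(4):

After execution: s = 6
6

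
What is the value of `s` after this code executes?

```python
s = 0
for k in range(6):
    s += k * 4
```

Let's trace through this code step by step.

Initialize: s = 0
Entering loop: for k in range(6):

After execution: s = 60
60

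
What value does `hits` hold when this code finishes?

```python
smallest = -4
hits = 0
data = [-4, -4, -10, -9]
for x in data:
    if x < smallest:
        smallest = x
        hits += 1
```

Let's trace through this code step by step.

Initialize: smallest = -4
Initialize: hits = 0
Initialize: data = [-4, -4, -10, -9]
Entering loop: for x in data:

After execution: hits = 1
1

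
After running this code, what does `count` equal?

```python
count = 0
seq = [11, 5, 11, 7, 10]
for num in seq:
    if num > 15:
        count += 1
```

Let's trace through this code step by step.

Initialize: count = 0
Initialize: seq = [11, 5, 11, 7, 10]
Entering loop: for num in seq:

After execution: count = 0
0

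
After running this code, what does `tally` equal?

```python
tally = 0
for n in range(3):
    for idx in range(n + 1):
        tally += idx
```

Let's trace through this code step by step.

Initialize: tally = 0
Entering loop: for n in range(3):

After execution: tally = 4
4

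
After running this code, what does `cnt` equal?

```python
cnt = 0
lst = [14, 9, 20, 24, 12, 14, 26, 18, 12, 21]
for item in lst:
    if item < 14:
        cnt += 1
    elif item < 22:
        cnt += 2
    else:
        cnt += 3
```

Let's trace through this code step by step.

Initialize: cnt = 0
Initialize: lst = [14, 9, 20, 24, 12, 14, 26, 18, 12, 21]
Entering loop: for item in lst:

After execution: cnt = 19
19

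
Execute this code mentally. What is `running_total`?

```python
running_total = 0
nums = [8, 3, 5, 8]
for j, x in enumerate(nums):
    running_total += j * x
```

Let's trace through this code step by step.

Initialize: running_total = 0
Initialize: nums = [8, 3, 5, 8]
Entering loop: for j, x in enumerate(nums):

After execution: running_total = 37
37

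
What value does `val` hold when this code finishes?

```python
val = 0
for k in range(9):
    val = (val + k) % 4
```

Let's trace through this code step by step.

Initialize: val = 0
Entering loop: for k in range(9):

After execution: val = 0
0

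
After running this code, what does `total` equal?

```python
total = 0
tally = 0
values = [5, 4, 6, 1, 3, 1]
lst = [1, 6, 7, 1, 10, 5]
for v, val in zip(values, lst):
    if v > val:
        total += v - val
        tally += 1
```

Let's trace through this code step by step.

Initialize: total = 0
Initialize: tally = 0
Initialize: values = [5, 4, 6, 1, 3, 1]
Initialize: lst = [1, 6, 7, 1, 10, 5]
Entering loop: for v, val in zip(values, lst):

After execution: total = 4
4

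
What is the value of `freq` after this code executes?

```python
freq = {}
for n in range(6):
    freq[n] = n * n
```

Let's trace through this code step by step.

Initialize: freq = {}
Entering loop: for n in range(6):

After execution: freq = {0: 0, 1: 1, 2: 4, 3: 9, 4: 16, 5: 25}
{0: 0, 1: 1, 2: 4, 3: 9, 4: 16, 5: 25}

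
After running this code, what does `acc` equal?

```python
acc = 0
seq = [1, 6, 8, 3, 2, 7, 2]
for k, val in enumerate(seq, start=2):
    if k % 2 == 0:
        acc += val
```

Let's trace through this code step by step.

Initialize: acc = 0
Initialize: seq = [1, 6, 8, 3, 2, 7, 2]
Entering loop: for k, val in enumerate(seq, start=2):

After execution: acc = 13
13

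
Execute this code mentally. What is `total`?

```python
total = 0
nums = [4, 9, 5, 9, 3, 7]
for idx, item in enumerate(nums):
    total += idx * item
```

Let's trace through this code step by step.

Initialize: total = 0
Initialize: nums = [4, 9, 5, 9, 3, 7]
Entering loop: for idx, item in enumerate(nums):

After execution: total = 93
93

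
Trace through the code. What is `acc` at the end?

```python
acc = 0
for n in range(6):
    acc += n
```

Let's trace through this code step by step.

Initialize: acc = 0
Entering loop: for n in range(6):

After execution: acc = 15
15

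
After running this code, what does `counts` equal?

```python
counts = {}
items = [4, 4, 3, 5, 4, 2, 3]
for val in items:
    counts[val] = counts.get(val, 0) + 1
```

Let's trace through this code step by step.

Initialize: counts = {}
Initialize: items = [4, 4, 3, 5, 4, 2, 3]
Entering loop: for val in items:

After execution: counts = {4: 3, 3: 2, 5: 1, 2: 1}
{4: 3, 3: 2, 5: 1, 2: 1}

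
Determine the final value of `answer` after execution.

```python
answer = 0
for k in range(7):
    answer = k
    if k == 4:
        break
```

Let's trace through this code step by step.

Initialize: answer = 0
Entering loop: for k in range(7):

After execution: answer = 4
4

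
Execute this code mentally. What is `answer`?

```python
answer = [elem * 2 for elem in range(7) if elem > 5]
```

Let's trace through this code step by step.

Initialize: answer = [elem * 2 for elem in range(7) if elem > 5]

After execution: answer = [12]
[12]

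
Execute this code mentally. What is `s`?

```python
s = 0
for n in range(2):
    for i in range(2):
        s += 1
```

Let's trace through this code step by step.

Initialize: s = 0
Entering loop: for n in range(2):

After execution: s = 4
4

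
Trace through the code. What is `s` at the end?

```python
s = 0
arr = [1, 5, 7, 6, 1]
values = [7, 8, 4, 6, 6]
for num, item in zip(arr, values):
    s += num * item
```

Let's trace through this code step by step.

Initialize: s = 0
Initialize: arr = [1, 5, 7, 6, 1]
Initialize: values = [7, 8, 4, 6, 6]
Entering loop: for num, item in zip(arr, values):

After execution: s = 117
117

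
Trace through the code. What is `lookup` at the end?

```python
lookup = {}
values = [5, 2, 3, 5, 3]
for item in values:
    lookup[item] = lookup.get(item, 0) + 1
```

Let's trace through this code step by step.

Initialize: lookup = {}
Initialize: values = [5, 2, 3, 5, 3]
Entering loop: for item in values:

After execution: lookup = {5: 2, 2: 1, 3: 2}
{5: 2, 2: 1, 3: 2}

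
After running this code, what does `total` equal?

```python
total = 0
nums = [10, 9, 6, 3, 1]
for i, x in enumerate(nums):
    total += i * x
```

Let's trace through this code step by step.

Initialize: total = 0
Initialize: nums = [10, 9, 6, 3, 1]
Entering loop: for i, x in enumerate(nums):

After execution: total = 34
34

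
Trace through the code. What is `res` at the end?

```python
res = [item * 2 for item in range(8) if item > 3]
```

Let's trace through this code step by step.

Initialize: res = [item * 2 for item in range(8) if item > 3]

After execution: res = [8, 10, 12, 14]
[8, 10, 12, 14]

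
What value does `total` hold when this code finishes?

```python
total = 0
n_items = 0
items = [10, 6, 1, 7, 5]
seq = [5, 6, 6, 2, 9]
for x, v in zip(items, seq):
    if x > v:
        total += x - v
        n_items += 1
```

Let's trace through this code step by step.

Initialize: total = 0
Initialize: n_items = 0
Initialize: items = [10, 6, 1, 7, 5]
Initialize: seq = [5, 6, 6, 2, 9]
Entering loop: for x, v in zip(items, seq):

After execution: total = 10
10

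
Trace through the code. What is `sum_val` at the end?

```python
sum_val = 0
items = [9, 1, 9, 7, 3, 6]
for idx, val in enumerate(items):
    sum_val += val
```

Let's trace through this code step by step.

Initialize: sum_val = 0
Initialize: items = [9, 1, 9, 7, 3, 6]
Entering loop: for idx, val in enumerate(items):

After execution: sum_val = 35
35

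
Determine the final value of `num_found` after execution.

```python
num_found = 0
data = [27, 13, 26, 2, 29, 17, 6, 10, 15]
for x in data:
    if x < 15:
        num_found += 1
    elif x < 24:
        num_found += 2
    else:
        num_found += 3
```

Let's trace through this code step by step.

Initialize: num_found = 0
Initialize: data = [27, 13, 26, 2, 29, 17, 6, 10, 15]
Entering loop: for x in data:

After execution: num_found = 17
17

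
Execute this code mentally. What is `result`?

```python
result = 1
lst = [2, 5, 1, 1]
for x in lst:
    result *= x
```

Let's trace through this code step by step.

Initialize: result = 1
Initialize: lst = [2, 5, 1, 1]
Entering loop: for x in lst:

After execution: result = 10
10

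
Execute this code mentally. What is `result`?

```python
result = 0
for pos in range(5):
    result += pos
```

Let's trace through this code step by step.

Initialize: result = 0
Entering loop: for pos in range(5):

After execution: result = 10
10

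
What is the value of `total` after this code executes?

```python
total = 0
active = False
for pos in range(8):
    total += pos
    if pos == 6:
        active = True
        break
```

Let's trace through this code step by step.

Initialize: total = 0
Initialize: active = False
Entering loop: for pos in range(8):

After execution: total = 21
21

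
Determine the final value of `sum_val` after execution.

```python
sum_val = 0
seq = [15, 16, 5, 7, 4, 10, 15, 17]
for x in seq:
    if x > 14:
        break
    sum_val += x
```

Let's trace through this code step by step.

Initialize: sum_val = 0
Initialize: seq = [15, 16, 5, 7, 4, 10, 15, 17]
Entering loop: for x in seq:

After execution: sum_val = 0
0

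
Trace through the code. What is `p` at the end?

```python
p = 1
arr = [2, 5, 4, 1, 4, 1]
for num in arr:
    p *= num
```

Let's trace through this code step by step.

Initialize: p = 1
Initialize: arr = [2, 5, 4, 1, 4, 1]
Entering loop: for num in arr:

After execution: p = 160
160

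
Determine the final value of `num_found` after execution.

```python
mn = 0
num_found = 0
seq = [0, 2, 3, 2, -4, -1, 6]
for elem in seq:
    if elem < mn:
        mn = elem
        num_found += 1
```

Let's trace through this code step by step.

Initialize: mn = 0
Initialize: num_found = 0
Initialize: seq = [0, 2, 3, 2, -4, -1, 6]
Entering loop: for elem in seq:

After execution: num_found = 1
1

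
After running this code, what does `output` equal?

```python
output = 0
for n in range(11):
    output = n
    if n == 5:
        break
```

Let's trace through this code step by step.

Initialize: output = 0
Entering loop: for n in range(11):

After execution: output = 5
5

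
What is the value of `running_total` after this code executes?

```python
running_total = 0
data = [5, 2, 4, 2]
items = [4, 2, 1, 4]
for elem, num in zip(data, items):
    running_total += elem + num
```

Let's trace through this code step by step.

Initialize: running_total = 0
Initialize: data = [5, 2, 4, 2]
Initialize: items = [4, 2, 1, 4]
Entering loop: for elem, num in zip(data, items):

After execution: running_total = 24
24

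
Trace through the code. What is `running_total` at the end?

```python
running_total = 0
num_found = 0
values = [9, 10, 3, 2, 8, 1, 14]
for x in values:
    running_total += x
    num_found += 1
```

Let's trace through this code step by step.

Initialize: running_total = 0
Initialize: num_found = 0
Initialize: values = [9, 10, 3, 2, 8, 1, 14]
Entering loop: for x in values:

After execution: running_total = 47
47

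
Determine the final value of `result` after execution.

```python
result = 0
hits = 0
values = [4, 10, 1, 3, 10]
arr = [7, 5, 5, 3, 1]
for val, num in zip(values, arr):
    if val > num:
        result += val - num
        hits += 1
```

Let's trace through this code step by step.

Initialize: result = 0
Initialize: hits = 0
Initialize: values = [4, 10, 1, 3, 10]
Initialize: arr = [7, 5, 5, 3, 1]
Entering loop: for val, num in zip(values, arr):

After execution: result = 14
14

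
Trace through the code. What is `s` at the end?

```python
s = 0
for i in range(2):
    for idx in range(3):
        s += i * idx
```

Let's trace through this code step by step.

Initialize: s = 0
Entering loop: for i in range(2):

After execution: s = 3
3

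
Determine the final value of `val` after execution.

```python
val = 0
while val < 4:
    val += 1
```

Let's trace through this code step by step.

Initialize: val = 0
Entering loop: while val < 4:

After execution: val = 4
4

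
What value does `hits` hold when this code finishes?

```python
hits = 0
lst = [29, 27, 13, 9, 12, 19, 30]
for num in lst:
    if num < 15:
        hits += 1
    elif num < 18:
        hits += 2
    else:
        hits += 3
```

Let's trace through this code step by step.

Initialize: hits = 0
Initialize: lst = [29, 27, 13, 9, 12, 19, 30]
Entering loop: for num in lst:

After execution: hits = 15
15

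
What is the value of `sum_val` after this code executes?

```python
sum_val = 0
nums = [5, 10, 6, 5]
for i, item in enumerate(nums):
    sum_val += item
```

Let's trace through this code step by step.

Initialize: sum_val = 0
Initialize: nums = [5, 10, 6, 5]
Entering loop: for i, item in enumerate(nums):

After execution: sum_val = 26
26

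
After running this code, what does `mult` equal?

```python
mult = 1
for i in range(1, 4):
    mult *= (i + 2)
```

Let's trace through this code step by step.

Initialize: mult = 1
Entering loop: for i in range(1, 4):

After execution: mult = 60
60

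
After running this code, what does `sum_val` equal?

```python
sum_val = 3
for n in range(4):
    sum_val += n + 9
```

Let's trace through this code step by step.

Initialize: sum_val = 3
Entering loop: for n in range(4):

After execution: sum_val = 45
45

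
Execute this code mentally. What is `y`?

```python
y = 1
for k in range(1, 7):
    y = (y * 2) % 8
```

Let's trace through this code step by step.

Initialize: y = 1
Entering loop: for k in range(1, 7):

After execution: y = 0
0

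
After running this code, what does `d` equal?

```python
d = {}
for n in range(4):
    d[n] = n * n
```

Let's trace through this code step by step.

Initialize: d = {}
Entering loop: for n in range(4):

After execution: d = {0: 0, 1: 1, 2: 4, 3: 9}
{0: 0, 1: 1, 2: 4, 3: 9}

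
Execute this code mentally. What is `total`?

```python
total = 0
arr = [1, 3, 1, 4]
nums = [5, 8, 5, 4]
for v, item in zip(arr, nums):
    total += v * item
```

Let's trace through this code step by step.

Initialize: total = 0
Initialize: arr = [1, 3, 1, 4]
Initialize: nums = [5, 8, 5, 4]
Entering loop: for v, item in zip(arr, nums):

After execution: total = 50
50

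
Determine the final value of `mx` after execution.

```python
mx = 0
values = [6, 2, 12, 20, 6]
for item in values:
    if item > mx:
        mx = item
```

Let's trace through this code step by step.

Initialize: mx = 0
Initialize: values = [6, 2, 12, 20, 6]
Entering loop: for item in values:

After execution: mx = 20
20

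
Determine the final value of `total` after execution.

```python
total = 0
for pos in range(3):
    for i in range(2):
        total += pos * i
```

Let's trace through this code step by step.

Initialize: total = 0
Entering loop: for pos in range(3):

After execution: total = 3
3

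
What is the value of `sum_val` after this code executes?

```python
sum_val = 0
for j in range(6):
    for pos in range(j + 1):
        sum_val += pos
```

Let's trace through this code step by step.

Initialize: sum_val = 0
Entering loop: for j in range(6):

After execution: sum_val = 35
35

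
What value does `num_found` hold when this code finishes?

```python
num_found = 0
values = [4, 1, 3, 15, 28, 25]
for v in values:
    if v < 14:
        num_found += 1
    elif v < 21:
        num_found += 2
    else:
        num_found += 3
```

Let's trace through this code step by step.

Initialize: num_found = 0
Initialize: values = [4, 1, 3, 15, 28, 25]
Entering loop: for v in values:

After execution: num_found = 11
11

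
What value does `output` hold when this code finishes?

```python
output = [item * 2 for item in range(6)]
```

Let's trace through this code step by step.

Initialize: output = [item * 2 for item in range(6)]

After execution: output = [0, 2, 4, 6, 8, 10]
[0, 2, 4, 6, 8, 10]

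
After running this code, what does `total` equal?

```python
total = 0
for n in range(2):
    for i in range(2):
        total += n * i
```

Let's trace through this code step by step.

Initialize: total = 0
Entering loop: for n in range(2):

After execution: total = 1
1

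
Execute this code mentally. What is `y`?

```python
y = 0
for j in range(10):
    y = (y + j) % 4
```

Let's trace through this code step by step.

Initialize: y = 0
Entering loop: for j in range(10):

After execution: y = 1
1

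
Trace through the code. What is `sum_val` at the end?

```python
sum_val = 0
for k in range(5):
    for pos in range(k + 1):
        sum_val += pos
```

Let's trace through this code step by step.

Initialize: sum_val = 0
Entering loop: for k in range(5):

After execution: sum_val = 20
20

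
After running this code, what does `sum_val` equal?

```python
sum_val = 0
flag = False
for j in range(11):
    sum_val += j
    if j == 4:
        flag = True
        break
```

Let's trace through this code step by step.

Initialize: sum_val = 0
Initialize: flag = False
Entering loop: for j in range(11):

After execution: sum_val = 10
10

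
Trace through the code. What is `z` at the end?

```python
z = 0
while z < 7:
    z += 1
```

Let's trace through this code step by step.

Initialize: z = 0
Entering loop: while z < 7:

After execution: z = 7
7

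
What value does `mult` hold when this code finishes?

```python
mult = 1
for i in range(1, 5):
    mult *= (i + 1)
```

Let's trace through this code step by step.

Initialize: mult = 1
Entering loop: for i in range(1, 5):

After execution: mult = 120
120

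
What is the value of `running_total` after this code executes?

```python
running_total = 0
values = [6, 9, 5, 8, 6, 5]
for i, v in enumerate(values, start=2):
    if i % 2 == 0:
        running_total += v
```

Let's trace through this code step by step.

Initialize: running_total = 0
Initialize: values = [6, 9, 5, 8, 6, 5]
Entering loop: for i, v in enumerate(values, start=2):

After execution: running_total = 17
17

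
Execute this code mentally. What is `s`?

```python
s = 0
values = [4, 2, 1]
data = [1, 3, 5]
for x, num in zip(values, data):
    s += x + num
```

Let's trace through this code step by step.

Initialize: s = 0
Initialize: values = [4, 2, 1]
Initialize: data = [1, 3, 5]
Entering loop: for x, num in zip(values, data):

After execution: s = 16
16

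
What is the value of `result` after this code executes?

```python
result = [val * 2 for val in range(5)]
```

Let's trace through this code step by step.

Initialize: result = [val * 2 for val in range(5)]

After execution: result = [0, 2, 4, 6, 8]
[0, 2, 4, 6, 8]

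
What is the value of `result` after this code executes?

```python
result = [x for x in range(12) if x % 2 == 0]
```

Let's trace through this code step by step.

Initialize: result = [x for x in range(12) if x % 2 == 0]

After execution: result = [0, 2, 4, 6, 8, 10]
[0, 2, 4, 6, 8, 10]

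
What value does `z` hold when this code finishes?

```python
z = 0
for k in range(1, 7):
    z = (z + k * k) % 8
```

Let's trace through this code step by step.

Initialize: z = 0
Entering loop: for k in range(1, 7):

After execution: z = 3
3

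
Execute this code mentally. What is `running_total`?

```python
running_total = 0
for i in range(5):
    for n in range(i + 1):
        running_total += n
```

Let's trace through this code step by step.

Initialize: running_total = 0
Entering loop: for i in range(5):

After execution: running_total = 20
20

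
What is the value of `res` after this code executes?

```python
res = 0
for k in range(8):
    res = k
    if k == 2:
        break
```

Let's trace through this code step by step.

Initialize: res = 0
Entering loop: for k in range(8):

After execution: res = 2
2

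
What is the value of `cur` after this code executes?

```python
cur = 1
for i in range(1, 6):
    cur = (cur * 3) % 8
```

Let's trace through this code step by step.

Initialize: cur = 1
Entering loop: for i in range(1, 6):

After execution: cur = 3
3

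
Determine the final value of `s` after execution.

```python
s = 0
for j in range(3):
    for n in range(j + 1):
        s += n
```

Let's trace through this code step by step.

Initialize: s = 0
Entering loop: for j in range(3):

After execution: s = 4
4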